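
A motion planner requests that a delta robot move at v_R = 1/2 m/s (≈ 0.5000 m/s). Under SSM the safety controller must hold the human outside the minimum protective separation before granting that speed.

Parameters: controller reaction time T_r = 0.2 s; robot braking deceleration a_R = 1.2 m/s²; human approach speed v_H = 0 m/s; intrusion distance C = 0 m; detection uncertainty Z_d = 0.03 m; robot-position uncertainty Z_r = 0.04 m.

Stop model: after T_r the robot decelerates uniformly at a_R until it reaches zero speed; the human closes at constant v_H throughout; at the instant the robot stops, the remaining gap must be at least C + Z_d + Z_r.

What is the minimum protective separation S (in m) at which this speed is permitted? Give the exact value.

braking lasts T_s = (1/2)/(6/5) = 0.4167 s
robot covers v_R·T_r = 0.5000·0.2000 = 0.1000 m before braking
braking distance = 0.5000²/(2·1.2000) = 0.1042 m
human over T_r+T_s: 0.0000·(0.2000+0.4167) = 0.0000 m
C+Z_d+Z_r = 0.0000+0.0300+0.0400 = 0.0700 m
S_min ≈ 0.1000+0.1042+0.0000+0.0700  ⇒  S_min = 329/1200 m

S_min = 329/1200 m = 0.2742 m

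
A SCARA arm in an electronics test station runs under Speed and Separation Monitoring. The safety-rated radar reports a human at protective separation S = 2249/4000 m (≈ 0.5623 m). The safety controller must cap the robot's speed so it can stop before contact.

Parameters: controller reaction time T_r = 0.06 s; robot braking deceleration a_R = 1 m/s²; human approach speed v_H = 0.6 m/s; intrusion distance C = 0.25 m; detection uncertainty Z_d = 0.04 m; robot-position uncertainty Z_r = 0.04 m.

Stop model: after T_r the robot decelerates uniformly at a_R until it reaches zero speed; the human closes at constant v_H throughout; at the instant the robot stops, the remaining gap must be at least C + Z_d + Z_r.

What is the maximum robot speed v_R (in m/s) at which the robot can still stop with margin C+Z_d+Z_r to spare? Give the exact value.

quadratic (1/2)·v² + (33/50)·v + (-157/800) = 0
  disc = (33/50)² − 4·(1/2)·(-157/800) = 8281/10000 ; √disc = 91/100
  v_R = (−(33/50) + 91/100) / (2·(1/2)) = 1/4 m/s
check:
T_s = v_R/a_R = (1/4)/1 = 0.2500 s
robot in T_r: 0.2500·0.0600 = 0.0150 m
robot under decel: 0.2500²/(2·1.0000) = 0.0312 m
human closes 0.6000·0.3100 = 0.1860 m
margins: 0.2500+0.0400+0.0400 = 0.3300 m
sum ≈ 0.0150+0.0312+0.1860+0.3300 ≈ 0.5623 m = S ✓

v_R_max = 1/4 m/s = 0.2500 m/s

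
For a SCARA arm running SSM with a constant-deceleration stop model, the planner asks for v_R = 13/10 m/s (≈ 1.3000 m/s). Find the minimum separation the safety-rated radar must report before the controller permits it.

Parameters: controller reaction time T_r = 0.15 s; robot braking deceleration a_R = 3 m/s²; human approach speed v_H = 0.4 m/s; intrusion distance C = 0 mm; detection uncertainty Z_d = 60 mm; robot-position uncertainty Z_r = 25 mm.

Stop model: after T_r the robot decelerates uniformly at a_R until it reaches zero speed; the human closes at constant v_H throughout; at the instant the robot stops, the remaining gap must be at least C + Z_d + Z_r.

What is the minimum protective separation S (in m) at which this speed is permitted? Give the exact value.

T_s = v_R/a_R = (13/10)/3 = 0.4333 s
robot covers v_R·T_r = 1.3000·0.1500 = 0.1950 m before braking
robot under decel: 1.3000²/(2·3.0000) = 0.2817 m
human closes 0.4000·0.5833 = 0.2333 m
residual clearance needed = 0.0000+0.0600+0.0250 = 0.0850 m
S_min ≈ 0.1950+0.2817+0.2333+0.0850  ⇒  S_min = 159/200 m

S_min = 159/200 m = 0.7950 m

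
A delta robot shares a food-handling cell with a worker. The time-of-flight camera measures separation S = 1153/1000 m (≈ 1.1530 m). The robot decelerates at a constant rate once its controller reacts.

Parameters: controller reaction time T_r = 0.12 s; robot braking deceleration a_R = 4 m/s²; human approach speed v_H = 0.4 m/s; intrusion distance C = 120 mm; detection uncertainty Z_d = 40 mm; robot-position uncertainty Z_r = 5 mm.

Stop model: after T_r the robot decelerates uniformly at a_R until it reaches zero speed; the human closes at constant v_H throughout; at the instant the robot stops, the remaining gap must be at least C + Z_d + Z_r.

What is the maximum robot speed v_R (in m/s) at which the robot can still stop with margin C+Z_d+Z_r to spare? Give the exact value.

v_R_max = 2 m/s = 2.0000 m/s

quadratic (1/8)·v² + (11/50)·v + (-47/50) = 0
  disc = (11/50)² − 4·(1/8)·(-47/50) = 324/625 ; √disc = 18/25
  v_R = (−(11/50) + 18/25) / (2·(1/8)) = 2 m/s
check:
braking lasts T_s = 2/4 = 0.5000 s
robot in T_r: 2.0000·0.1200 = 0.2400 m
robot covers 2.0000·0.5000 − ½·4.0000·0.5000² = 0.5000 m while stopping
human over T_r+T_s: 0.4000·(0.1200+0.5000) = 0.2480 m
margins: 0.1200+0.0400+0.0050 = 0.1650 m
sum ≈ 0.2400+0.5000+0.2480+0.1650 ≈ 1.1530 m = S ✓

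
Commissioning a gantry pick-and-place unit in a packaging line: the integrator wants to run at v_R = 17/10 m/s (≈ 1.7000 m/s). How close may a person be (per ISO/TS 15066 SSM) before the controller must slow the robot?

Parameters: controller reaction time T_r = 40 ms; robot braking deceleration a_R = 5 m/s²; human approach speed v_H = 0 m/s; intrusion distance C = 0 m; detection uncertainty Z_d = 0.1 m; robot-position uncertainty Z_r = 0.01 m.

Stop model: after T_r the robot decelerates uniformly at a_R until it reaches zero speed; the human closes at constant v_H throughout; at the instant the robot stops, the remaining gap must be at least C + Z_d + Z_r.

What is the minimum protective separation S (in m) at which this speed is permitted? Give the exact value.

S_min = 467/1000 m = 0.4670 m

braking lasts T_s = (17/10)/5 = 0.3400 s
robot covers v_R·T_r = 1.7000·0.0400 = 0.0680 m before braking
robot covers 1.7000·0.3400 − ½·5.0000·0.3400² = 0.2890 m while stopping
human over T_r+T_s: 0.0000·(0.0400+0.3400) = 0.0000 m
margins: 0.0000+0.1000+0.0100 = 0.1100 m
S_min ≈ 0.0680+0.2890+0.0000+0.1100  ⇒  S_min = 467/1000 m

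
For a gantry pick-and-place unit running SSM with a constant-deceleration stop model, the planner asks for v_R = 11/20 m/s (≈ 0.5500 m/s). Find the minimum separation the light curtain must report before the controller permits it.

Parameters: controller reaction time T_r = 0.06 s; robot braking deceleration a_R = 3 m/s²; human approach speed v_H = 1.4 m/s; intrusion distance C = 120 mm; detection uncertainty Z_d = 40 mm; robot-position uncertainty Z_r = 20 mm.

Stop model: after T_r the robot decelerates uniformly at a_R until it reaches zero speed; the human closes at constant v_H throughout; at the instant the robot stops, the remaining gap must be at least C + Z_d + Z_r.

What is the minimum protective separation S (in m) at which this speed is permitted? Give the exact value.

S_min = 7249/12000 m = 0.6041 m

T_s = v_R/a_R = (11/20)/3 = 0.1833 s
robot in T_r: 0.5500·0.0600 = 0.0330 m
robot covers 0.5500·0.1833 − ½·3.0000·0.1833² = 0.0504 m while stopping
person approaches 1.4000·(0.0600+0.1833) = 0.3407 m
C+Z_d+Z_r = 0.1200+0.0400+0.0200 = 0.1800 m
S_min ≈ 0.0330+0.0504+0.3407+0.1800  ⇒  S_min = 7249/12000 m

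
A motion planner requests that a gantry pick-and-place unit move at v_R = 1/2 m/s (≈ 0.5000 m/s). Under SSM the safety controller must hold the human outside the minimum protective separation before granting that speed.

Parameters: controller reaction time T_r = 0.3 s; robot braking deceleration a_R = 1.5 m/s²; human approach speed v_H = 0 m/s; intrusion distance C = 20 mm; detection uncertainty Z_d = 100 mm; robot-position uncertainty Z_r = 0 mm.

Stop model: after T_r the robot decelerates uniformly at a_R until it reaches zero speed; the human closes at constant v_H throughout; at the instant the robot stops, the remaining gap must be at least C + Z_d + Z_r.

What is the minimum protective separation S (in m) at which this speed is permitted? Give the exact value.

stop time T_s = (1/2)/(3/2) = 0.3333 s
robot in T_r: 0.5000·0.3000 = 0.1500 m
robot under decel: 0.5000²/(2·1.5000) = 0.0833 m
person approaches 0.0000·(0.3000+0.3333) = 0.0000 m
residual clearance needed = 0.0200+0.1000+0.0000 = 0.1200 m
S_min ≈ 0.1500+0.0833+0.0000+0.1200  ⇒  S_min = 53/150 m

S_min = 53/150 m = 0.3533 m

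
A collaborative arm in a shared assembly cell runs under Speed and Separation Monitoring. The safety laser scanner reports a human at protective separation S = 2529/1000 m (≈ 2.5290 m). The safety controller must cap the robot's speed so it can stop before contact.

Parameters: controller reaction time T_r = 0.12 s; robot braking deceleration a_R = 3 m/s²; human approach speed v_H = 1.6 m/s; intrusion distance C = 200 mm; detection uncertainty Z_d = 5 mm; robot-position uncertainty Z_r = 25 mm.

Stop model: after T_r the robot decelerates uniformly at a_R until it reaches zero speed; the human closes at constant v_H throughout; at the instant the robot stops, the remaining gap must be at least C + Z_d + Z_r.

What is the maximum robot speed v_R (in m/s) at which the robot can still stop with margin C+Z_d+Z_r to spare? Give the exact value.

v_R_max = 21/10 m/s = 2.1000 m/s

quadratic (1/6)·v² + (49/75)·v + (-2107/1000) = 0
  disc = (49/75)² − 4·(1/6)·(-2107/1000) = 41209/22500 ; √disc = 203/150
  v_R = (−(49/75) + 203/150) / (2·(1/6)) = 21/10 m/s
check:
braking lasts T_s = (21/10)/3 = 0.7000 s
robot covers v_R·T_r = 2.1000·0.1200 = 0.2520 m before braking
robot covers 2.1000·0.7000 − ½·3.0000·0.7000² = 0.7350 m while stopping
human closes 1.6000·0.8200 = 1.3120 m
C+Z_d+Z_r = 0.2000+0.0050+0.0250 = 0.2300 m
sum ≈ 0.2520+0.7350+1.3120+0.2300 ≈ 2.5290 m = S ✓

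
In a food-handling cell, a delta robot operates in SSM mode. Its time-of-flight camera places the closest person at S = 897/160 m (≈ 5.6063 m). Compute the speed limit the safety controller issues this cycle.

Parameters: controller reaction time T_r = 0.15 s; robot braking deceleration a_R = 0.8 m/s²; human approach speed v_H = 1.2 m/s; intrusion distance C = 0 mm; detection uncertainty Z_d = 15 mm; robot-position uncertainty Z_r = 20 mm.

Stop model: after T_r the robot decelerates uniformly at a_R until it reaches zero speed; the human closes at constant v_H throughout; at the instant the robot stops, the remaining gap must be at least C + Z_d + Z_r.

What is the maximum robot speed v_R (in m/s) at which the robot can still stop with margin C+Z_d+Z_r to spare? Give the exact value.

v_R_max = 19/10 m/s = 1.9000 m/s

at the boundary: (5/8)·v² + (33/20)·v + (-4313/800) = 0
  disc = (33/20)² − 4·(5/8)·(-4313/800) = 25921/1600 ; √disc = 161/40
  v_R = (−(33/20) + 161/40) / (2·(5/8)) = 19/10 m/s
check:
T_s = v_R/a_R = (19/10)/(4/5) = 2.3750 s
robot covers v_R·T_r = 1.9000·0.1500 = 0.2850 m before braking
robot under decel: 1.9000²/(2·0.8000) = 2.2563 m
person approaches 1.2000·(0.1500+2.3750) = 3.0300 m
residual clearance needed = 0.0000+0.0150+0.0200 = 0.0350 m
sum ≈ 0.2850+2.2563+3.0300+0.0350 ≈ 5.6063 m = S ✓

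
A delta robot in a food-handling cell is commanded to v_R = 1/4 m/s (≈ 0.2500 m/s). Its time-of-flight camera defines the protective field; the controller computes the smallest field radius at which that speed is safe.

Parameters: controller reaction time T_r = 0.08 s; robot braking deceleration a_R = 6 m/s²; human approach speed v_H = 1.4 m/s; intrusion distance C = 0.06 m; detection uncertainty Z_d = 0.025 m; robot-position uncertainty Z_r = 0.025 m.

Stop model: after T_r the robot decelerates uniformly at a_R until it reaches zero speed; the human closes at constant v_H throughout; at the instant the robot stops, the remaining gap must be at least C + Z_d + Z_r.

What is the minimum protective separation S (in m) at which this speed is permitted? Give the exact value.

S_min = 7333/24000 m = 0.3055 m

stop time T_s = (1/4)/6 = 0.0417 s
reaction-phase robot travel = 0.2500·0.0800 = 0.0200 m
robot covers 0.2500·0.0417 − ½·6.0000·0.0417² = 0.0052 m while stopping
human over T_r+T_s: 1.4000·(0.0800+0.0417) = 0.1703 m
margins: 0.0600+0.0250+0.0250 = 0.1100 m
S_min ≈ 0.0200+0.0052+0.1703+0.1100  ⇒  S_min = 7333/24000 m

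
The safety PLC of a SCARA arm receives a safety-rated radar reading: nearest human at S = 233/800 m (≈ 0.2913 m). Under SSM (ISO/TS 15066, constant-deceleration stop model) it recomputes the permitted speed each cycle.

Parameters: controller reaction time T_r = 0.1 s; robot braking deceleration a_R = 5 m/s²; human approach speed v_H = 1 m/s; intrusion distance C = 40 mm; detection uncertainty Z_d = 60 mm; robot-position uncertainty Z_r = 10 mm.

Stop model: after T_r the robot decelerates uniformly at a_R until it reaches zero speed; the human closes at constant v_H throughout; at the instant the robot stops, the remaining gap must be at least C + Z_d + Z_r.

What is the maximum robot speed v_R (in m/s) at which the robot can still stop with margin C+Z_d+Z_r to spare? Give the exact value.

at the boundary: (1/10)·v² + (3/10)·v + (-13/160) = 0
  disc = (3/10)² − 4·(1/10)·(-13/160) = 49/400 ; √disc = 7/20
  v_R = (−(3/10) + 7/20) / (2·(1/10)) = 1/4 m/s
check:
T_s = v_R/a_R = (1/4)/5 = 0.0500 s
robot covers v_R·T_r = 0.2500·0.1000 = 0.0250 m before braking
robot covers 0.2500·0.0500 − ½·5.0000·0.0500² = 0.0063 m while stopping
human closes 1.0000·0.1500 = 0.1500 m
C+Z_d+Z_r = 0.0400+0.0600+0.0100 = 0.1100 m
sum ≈ 0.0250+0.0063+0.1500+0.1100 ≈ 0.2913 m = S ✓

v_R_max = 1/4 m/s = 0.2500 m/s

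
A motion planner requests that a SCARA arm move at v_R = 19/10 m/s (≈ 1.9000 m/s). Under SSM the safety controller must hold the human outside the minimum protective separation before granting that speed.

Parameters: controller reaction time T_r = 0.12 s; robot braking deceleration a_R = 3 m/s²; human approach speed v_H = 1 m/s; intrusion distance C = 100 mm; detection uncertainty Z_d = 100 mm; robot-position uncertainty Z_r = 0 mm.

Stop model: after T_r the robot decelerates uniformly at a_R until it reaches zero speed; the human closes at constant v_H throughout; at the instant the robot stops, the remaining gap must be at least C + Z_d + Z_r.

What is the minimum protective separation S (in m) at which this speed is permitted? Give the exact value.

S_min = 1783/1000 m = 1.7830 m

T_s = v_R/a_R = (19/10)/3 = 0.6333 s
reaction-phase robot travel = 1.9000·0.1200 = 0.2280 m
robot covers 1.9000·0.6333 − ½·3.0000·0.6333² = 0.6017 m while stopping
human closes 1.0000·0.7533 = 0.7533 m
margins: 0.1000+0.1000+0.0000 = 0.2000 m
S_min ≈ 0.2280+0.6017+0.7533+0.2000  ⇒  S_min = 1783/1000 m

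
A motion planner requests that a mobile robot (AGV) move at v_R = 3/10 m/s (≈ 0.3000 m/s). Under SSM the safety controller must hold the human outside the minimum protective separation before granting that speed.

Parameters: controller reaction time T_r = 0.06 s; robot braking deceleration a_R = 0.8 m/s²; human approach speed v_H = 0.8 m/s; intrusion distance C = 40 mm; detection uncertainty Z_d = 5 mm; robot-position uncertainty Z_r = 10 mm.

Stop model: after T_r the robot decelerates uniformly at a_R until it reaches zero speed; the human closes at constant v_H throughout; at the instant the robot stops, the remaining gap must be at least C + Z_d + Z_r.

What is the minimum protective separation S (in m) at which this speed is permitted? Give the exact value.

T_s = v_R/a_R = (3/10)/(4/5) = 0.3750 s
reaction-phase robot travel = 0.3000·0.0600 = 0.0180 m
robot under decel: 0.3000²/(2·0.8000) = 0.0563 m
human over T_r+T_s: 0.8000·(0.0600+0.3750) = 0.3480 m
residual clearance needed = 0.0400+0.0050+0.0100 = 0.0550 m
S_min ≈ 0.0180+0.0563+0.3480+0.0550  ⇒  S_min = 1909/4000 m

S_min = 1909/4000 m = 0.4773 m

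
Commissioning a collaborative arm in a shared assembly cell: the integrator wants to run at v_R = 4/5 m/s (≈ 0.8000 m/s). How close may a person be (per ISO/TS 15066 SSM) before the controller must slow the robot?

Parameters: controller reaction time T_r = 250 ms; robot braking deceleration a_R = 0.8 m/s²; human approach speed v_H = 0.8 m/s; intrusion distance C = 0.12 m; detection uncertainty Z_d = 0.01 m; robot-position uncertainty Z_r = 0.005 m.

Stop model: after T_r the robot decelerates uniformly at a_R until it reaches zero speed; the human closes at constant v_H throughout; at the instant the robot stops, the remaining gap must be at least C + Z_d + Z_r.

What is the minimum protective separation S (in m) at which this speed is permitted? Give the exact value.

S_min = 347/200 m = 1.7350 m

braking lasts T_s = (4/5)/(4/5) = 1.0000 s
reaction-phase robot travel = 0.8000·0.2500 = 0.2000 m
braking distance = 0.8000²/(2·0.8000) = 0.4000 m
person approaches 0.8000·(0.2500+1.0000) = 1.0000 m
residual clearance needed = 0.1200+0.0100+0.0050 = 0.1350 m
S_min ≈ 0.2000+0.4000+1.0000+0.1350  ⇒  S_min = 347/200 m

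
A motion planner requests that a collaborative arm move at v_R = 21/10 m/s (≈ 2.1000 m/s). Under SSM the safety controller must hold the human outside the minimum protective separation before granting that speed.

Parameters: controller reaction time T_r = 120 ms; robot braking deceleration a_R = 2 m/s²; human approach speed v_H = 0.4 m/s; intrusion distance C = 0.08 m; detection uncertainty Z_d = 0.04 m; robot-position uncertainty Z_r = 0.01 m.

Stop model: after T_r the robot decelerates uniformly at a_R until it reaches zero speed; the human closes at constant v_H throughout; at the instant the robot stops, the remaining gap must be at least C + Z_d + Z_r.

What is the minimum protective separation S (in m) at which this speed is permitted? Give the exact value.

S_min = 781/400 m = 1.9525 m

braking lasts T_s = (21/10)/2 = 1.0500 s
reaction-phase robot travel = 2.1000·0.1200 = 0.2520 m
braking distance = 2.1000²/(2·2.0000) = 1.1025 m
human closes 0.4000·1.1700 = 0.4680 m
C+Z_d+Z_r = 0.0800+0.0400+0.0100 = 0.1300 m
S_min ≈ 0.2520+1.1025+0.4680+0.1300  ⇒  S_min = 781/400 m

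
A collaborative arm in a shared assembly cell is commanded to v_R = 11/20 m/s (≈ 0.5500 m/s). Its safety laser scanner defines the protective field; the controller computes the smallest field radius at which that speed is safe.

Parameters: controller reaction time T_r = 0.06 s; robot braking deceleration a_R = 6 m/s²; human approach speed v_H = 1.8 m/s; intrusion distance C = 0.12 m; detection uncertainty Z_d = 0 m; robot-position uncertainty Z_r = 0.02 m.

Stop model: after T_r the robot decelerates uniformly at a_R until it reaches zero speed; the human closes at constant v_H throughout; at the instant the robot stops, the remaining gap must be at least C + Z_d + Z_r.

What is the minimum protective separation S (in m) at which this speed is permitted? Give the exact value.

S_min = 11309/24000 m = 0.4712 m

braking lasts T_s = (11/20)/6 = 0.0917 s
robot in T_r: 0.5500·0.0600 = 0.0330 m
braking distance = 0.5500²/(2·6.0000) = 0.0252 m
person approaches 1.8000·(0.0600+0.0917) = 0.2730 m
margins: 0.1200+0.0000+0.0200 = 0.1400 m
S_min ≈ 0.0330+0.0252+0.2730+0.1400  ⇒  S_min = 11309/24000 m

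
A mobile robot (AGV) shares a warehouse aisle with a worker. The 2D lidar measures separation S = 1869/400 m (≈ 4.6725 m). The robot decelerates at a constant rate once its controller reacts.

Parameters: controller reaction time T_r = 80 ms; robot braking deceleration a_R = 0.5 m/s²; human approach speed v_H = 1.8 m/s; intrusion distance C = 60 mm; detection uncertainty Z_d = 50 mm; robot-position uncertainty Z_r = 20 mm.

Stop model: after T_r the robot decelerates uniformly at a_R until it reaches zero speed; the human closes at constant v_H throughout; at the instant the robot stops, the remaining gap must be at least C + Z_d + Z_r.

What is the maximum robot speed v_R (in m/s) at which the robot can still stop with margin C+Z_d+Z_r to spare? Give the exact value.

quadratic (1)·v² + (92/25)·v + (-8797/2000) = 0
  disc = (92/25)² − 4·(1)·(-8797/2000) = 77841/2500 ; √disc = 279/50
  v_R = (−(92/25) + 279/50) / (2·(1)) = 19/20 m/s
check:
stop time T_s = (19/20)/(1/2) = 1.9000 s
robot in T_r: 0.9500·0.0800 = 0.0760 m
braking distance = 0.9500²/(2·0.5000) = 0.9025 m
human over T_r+T_s: 1.8000·(0.0800+1.9000) = 3.5640 m
residual clearance needed = 0.0600+0.0500+0.0200 = 0.1300 m
sum ≈ 0.0760+0.9025+3.5640+0.1300 ≈ 4.6725 m = S ✓

v_R_max = 19/20 m/s = 0.9500 m/s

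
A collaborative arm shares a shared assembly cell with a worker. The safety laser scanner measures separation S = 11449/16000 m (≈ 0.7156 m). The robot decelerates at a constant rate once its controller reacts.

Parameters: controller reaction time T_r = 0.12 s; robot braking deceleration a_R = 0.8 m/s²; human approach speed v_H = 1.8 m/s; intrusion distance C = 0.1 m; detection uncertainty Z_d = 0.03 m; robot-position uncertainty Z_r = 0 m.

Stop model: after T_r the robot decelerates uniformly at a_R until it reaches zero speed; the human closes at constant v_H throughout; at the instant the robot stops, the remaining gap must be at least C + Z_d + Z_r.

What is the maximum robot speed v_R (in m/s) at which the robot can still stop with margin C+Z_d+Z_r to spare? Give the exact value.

v_R_max = 3/20 m/s = 0.1500 m/s

at the boundary: (5/8)·v² + (237/100)·v + (-5913/16000) = 0
  disc = (237/100)² − 4·(5/8)·(-5913/16000) = 1046529/160000 ; √disc = 1023/400
  v_R = (−(237/100) + 1023/400) / (2·(5/8)) = 3/20 m/s
check:
stop time T_s = (3/20)/(4/5) = 0.1875 s
robot in T_r: 0.1500·0.1200 = 0.0180 m
braking distance = 0.1500²/(2·0.8000) = 0.0141 m
human over T_r+T_s: 1.8000·(0.1200+0.1875) = 0.5535 m
C+Z_d+Z_r = 0.1000+0.0300+0.0000 = 0.1300 m
sum ≈ 0.0180+0.0141+0.5535+0.1300 ≈ 0.7156 m = S ✓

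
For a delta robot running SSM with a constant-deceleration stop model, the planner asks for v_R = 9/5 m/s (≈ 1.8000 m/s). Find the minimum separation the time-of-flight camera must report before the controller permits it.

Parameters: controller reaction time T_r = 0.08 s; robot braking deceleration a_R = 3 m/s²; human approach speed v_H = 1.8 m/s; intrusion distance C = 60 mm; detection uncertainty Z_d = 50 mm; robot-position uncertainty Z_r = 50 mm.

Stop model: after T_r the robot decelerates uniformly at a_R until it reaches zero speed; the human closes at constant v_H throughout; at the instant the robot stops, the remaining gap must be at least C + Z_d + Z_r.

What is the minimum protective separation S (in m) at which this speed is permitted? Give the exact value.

S_min = 517/250 m = 2.0680 m

braking lasts T_s = (9/5)/3 = 0.6000 s
robot in T_r: 1.8000·0.0800 = 0.1440 m
robot covers 1.8000·0.6000 − ½·3.0000·0.6000² = 0.5400 m while stopping
person approaches 1.8000·(0.0800+0.6000) = 1.2240 m
C+Z_d+Z_r = 0.0600+0.0500+0.0500 = 0.1600 m
S_min ≈ 0.1440+0.5400+1.2240+0.1600  ⇒  S_min = 517/250 m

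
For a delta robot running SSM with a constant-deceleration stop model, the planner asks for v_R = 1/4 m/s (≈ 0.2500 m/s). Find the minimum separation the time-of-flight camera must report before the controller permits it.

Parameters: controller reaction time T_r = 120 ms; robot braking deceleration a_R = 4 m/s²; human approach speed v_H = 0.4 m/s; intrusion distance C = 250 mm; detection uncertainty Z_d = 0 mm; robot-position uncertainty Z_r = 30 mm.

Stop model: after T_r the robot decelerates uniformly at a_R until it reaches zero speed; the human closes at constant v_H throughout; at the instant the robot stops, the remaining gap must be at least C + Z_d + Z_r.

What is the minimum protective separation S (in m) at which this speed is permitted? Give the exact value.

stop time T_s = (1/4)/4 = 0.0625 s
robot covers v_R·T_r = 0.2500·0.1200 = 0.0300 m before braking
robot covers 0.2500·0.0625 − ½·4.0000·0.0625² = 0.0078 m while stopping
human closes 0.4000·0.1825 = 0.0730 m
C+Z_d+Z_r = 0.2500+0.0000+0.0300 = 0.2800 m
S_min ≈ 0.0300+0.0078+0.0730+0.2800  ⇒  S_min = 6253/16000 m

S_min = 6253/16000 m = 0.3908 m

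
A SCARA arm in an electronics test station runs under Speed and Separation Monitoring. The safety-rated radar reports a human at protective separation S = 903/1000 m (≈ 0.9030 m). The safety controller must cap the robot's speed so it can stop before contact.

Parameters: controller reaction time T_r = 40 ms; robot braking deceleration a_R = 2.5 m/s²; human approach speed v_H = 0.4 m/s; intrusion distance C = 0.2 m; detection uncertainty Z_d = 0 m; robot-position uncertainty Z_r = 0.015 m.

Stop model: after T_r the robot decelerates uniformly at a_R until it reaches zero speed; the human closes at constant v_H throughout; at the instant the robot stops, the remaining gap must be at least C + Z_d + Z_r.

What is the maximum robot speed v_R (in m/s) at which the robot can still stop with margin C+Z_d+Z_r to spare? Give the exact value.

collect terms ⇒ (1/5)·v_R² + (1/5)·v_R + (-84/125) = 0
  disc = (1/5)² − 4·(1/5)·(-84/125) = 361/625 ; √disc = 19/25
  v_R = (−(1/5) + 19/25) / (2·(1/5)) = 7/5 m/s
check:
braking lasts T_s = (7/5)/(5/2) = 0.5600 s
robot in T_r: 1.4000·0.0400 = 0.0560 m
braking distance = 1.4000²/(2·2.5000) = 0.3920 m
human over T_r+T_s: 0.4000·(0.0400+0.5600) = 0.2400 m
C+Z_d+Z_r = 0.2000+0.0000+0.0150 = 0.2150 m
sum ≈ 0.0560+0.3920+0.2400+0.2150 ≈ 0.9030 m = S ✓

v_R_max = 7/5 m/s = 1.4000 m/s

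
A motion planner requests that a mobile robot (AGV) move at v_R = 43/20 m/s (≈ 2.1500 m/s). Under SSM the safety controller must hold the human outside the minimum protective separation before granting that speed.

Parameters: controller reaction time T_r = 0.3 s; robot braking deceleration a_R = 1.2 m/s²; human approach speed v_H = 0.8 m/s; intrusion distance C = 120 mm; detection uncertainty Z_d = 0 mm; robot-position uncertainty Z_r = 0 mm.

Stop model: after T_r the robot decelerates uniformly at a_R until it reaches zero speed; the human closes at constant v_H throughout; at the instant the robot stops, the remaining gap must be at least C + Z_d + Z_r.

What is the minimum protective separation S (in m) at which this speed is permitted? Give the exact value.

braking lasts T_s = (43/20)/(6/5) = 1.7917 s
robot covers v_R·T_r = 2.1500·0.3000 = 0.6450 m before braking
braking distance = 2.1500²/(2·1.2000) = 1.9260 m
human closes 0.8000·2.0917 = 1.6733 m
margins: 0.1200+0.0000+0.0000 = 0.1200 m
S_min ≈ 0.6450+1.9260+1.6733+0.1200  ⇒  S_min = 6983/1600 m

S_min = 6983/1600 m = 4.3644 m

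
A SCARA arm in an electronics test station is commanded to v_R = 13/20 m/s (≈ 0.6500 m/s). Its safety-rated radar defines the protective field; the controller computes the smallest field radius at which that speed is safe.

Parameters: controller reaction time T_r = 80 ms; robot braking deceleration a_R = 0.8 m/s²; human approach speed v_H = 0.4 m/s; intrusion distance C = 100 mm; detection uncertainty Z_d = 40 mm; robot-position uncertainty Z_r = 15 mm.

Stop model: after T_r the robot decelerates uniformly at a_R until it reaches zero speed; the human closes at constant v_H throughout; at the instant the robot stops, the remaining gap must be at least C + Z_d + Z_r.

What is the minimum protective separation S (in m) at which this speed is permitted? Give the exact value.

braking lasts T_s = (13/20)/(4/5) = 0.8125 s
robot covers v_R·T_r = 0.6500·0.0800 = 0.0520 m before braking
braking distance = 0.6500²/(2·0.8000) = 0.2641 m
human closes 0.4000·0.8925 = 0.3570 m
residual clearance needed = 0.1000+0.0400+0.0150 = 0.1550 m
S_min ≈ 0.0520+0.2641+0.3570+0.1550  ⇒  S_min = 13249/16000 m

S_min = 13249/16000 m = 0.8281 m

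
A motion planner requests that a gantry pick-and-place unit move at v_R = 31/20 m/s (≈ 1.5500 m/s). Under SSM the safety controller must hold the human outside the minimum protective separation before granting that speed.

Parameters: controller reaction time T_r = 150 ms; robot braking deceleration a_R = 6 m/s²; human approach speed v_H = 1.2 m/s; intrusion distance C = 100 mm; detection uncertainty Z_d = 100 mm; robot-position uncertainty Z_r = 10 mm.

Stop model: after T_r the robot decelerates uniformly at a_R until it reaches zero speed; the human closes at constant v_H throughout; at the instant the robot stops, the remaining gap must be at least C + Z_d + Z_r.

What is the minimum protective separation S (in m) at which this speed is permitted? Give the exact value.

S_min = 5437/4800 m = 1.1327 m

T_s = v_R/a_R = (31/20)/6 = 0.2583 s
reaction-phase robot travel = 1.5500·0.1500 = 0.2325 m
robot under decel: 1.5500²/(2·6.0000) = 0.2002 m
human closes 1.2000·0.4083 = 0.4900 m
margins: 0.1000+0.1000+0.0100 = 0.2100 m
S_min ≈ 0.2325+0.2002+0.4900+0.2100  ⇒  S_min = 5437/4800 m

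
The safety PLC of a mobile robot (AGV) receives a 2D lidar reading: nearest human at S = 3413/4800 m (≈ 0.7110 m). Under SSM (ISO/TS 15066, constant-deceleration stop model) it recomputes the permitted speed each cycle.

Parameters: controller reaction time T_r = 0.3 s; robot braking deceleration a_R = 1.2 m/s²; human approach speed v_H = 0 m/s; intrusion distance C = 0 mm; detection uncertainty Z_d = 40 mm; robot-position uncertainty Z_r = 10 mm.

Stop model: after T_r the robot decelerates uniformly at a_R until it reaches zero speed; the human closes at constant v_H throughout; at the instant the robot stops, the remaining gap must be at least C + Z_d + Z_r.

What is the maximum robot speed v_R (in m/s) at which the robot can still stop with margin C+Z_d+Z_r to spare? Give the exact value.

at the boundary: (5/12)·v² + (3/10)·v + (-3173/4800) = 0
  disc = (3/10)² − 4·(5/12)·(-3173/4800) = 17161/14400 ; √disc = 131/120
  v_R = (−(3/10) + 131/120) / (2·(5/12)) = 19/20 m/s
check:
T_s = v_R/a_R = (19/20)/(6/5) = 0.7917 s
reaction-phase robot travel = 0.9500·0.3000 = 0.2850 m
robot under decel: 0.9500²/(2·1.2000) = 0.3760 m
human closes 0.0000·1.0917 = 0.0000 m
C+Z_d+Z_r = 0.0000+0.0400+0.0100 = 0.0500 m
sum ≈ 0.2850+0.3760+0.0000+0.0500 ≈ 0.7110 m = S ✓

v_R_max = 19/20 m/s = 0.9500 m/s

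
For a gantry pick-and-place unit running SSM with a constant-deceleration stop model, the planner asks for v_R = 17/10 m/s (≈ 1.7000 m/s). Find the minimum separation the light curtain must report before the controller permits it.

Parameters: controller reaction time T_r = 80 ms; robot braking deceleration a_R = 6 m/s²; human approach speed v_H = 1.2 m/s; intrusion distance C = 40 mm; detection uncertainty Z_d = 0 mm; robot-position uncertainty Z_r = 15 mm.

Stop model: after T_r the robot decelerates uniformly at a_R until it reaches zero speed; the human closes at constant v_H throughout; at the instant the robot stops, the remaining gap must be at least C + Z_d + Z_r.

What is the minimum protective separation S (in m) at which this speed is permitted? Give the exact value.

S_min = 5207/6000 m = 0.8678 m

stop time T_s = (17/10)/6 = 0.2833 s
reaction-phase robot travel = 1.7000·0.0800 = 0.1360 m
robot under decel: 1.7000²/(2·6.0000) = 0.2408 m
human over T_r+T_s: 1.2000·(0.0800+0.2833) = 0.4360 m
margins: 0.0400+0.0000+0.0150 = 0.0550 m
S_min ≈ 0.1360+0.2408+0.4360+0.0550  ⇒  S_min = 5207/6000 m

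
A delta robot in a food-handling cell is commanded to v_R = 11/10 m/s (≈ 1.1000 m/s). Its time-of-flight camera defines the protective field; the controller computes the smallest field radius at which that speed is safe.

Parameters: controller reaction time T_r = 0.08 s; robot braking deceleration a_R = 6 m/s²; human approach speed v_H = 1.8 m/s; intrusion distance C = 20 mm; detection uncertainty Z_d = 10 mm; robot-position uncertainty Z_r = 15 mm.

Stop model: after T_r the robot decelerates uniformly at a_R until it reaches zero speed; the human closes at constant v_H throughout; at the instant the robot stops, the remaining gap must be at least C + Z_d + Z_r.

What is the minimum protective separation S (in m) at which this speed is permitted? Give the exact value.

T_s = v_R/a_R = (11/10)/6 = 0.1833 s
robot covers v_R·T_r = 1.1000·0.0800 = 0.0880 m before braking
braking distance = 1.1000²/(2·6.0000) = 0.1008 m
person approaches 1.8000·(0.0800+0.1833) = 0.4740 m
C+Z_d+Z_r = 0.0200+0.0100+0.0150 = 0.0450 m
S_min ≈ 0.0880+0.1008+0.4740+0.0450  ⇒  S_min = 4247/6000 m

S_min = 4247/6000 m = 0.7078 m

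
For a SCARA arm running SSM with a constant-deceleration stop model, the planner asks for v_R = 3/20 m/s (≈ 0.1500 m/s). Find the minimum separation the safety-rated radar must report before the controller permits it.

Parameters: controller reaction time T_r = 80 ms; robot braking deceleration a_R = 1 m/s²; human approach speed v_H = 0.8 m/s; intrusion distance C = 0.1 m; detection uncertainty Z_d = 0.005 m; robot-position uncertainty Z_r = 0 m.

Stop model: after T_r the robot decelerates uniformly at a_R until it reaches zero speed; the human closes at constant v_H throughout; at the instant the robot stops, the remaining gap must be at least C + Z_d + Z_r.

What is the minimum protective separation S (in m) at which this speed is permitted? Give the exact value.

S_min = 1249/4000 m = 0.3123 m

T_s = v_R/a_R = (3/20)/1 = 0.1500 s
robot in T_r: 0.1500·0.0800 = 0.0120 m
robot covers 0.1500·0.1500 − ½·1.0000·0.1500² = 0.0112 m while stopping
human over T_r+T_s: 0.8000·(0.0800+0.1500) = 0.1840 m
residual clearance needed = 0.1000+0.0050+0.0000 = 0.1050 m
S_min ≈ 0.0120+0.0112+0.1840+0.1050  ⇒  S_min = 1249/4000 m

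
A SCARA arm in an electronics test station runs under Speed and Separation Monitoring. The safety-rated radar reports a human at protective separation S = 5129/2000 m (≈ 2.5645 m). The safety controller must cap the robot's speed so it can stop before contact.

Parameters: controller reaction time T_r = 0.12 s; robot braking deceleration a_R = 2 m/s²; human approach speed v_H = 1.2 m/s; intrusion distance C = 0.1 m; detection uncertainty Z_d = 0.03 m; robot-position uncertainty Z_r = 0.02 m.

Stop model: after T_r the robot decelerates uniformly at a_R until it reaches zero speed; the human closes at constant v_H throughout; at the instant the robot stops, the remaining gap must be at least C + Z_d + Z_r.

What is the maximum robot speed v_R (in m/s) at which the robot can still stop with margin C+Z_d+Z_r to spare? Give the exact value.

v_R_max = 19/10 m/s = 1.9000 m/s

collect terms ⇒ (1/4)·v_R² + (18/25)·v_R + (-4541/2000) = 0
  disc = (18/25)² − 4·(1/4)·(-4541/2000) = 27889/10000 ; √disc = 167/100
  v_R = (−(18/25) + 167/100) / (2·(1/4)) = 19/10 m/s
check:
T_s = v_R/a_R = (19/10)/2 = 0.9500 s
robot covers v_R·T_r = 1.9000·0.1200 = 0.2280 m before braking
braking distance = 1.9000²/(2·2.0000) = 0.9025 m
human over T_r+T_s: 1.2000·(0.1200+0.9500) = 1.2840 m
margins: 0.1000+0.0300+0.0200 = 0.1500 m
sum ≈ 0.2280+0.9025+1.2840+0.1500 ≈ 2.5645 m = S ✓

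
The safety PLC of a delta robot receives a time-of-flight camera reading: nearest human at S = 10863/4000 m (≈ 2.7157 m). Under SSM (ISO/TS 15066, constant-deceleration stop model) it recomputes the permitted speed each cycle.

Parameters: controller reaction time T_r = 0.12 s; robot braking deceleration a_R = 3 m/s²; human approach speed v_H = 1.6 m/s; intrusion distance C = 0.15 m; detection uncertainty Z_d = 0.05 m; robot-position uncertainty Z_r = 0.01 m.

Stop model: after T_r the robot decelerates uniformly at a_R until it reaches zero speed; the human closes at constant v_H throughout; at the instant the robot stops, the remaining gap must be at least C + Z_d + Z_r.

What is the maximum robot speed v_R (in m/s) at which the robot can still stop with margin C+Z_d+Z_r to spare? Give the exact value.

v_R_max = 9/4 m/s = 2.2500 m/s

collect terms ⇒ (1/6)·v_R² + (49/75)·v_R + (-1851/800) = 0
  disc = (49/75)² − 4·(1/6)·(-1851/800) = 177241/90000 ; √disc = 421/300
  v_R = (−(49/75) + 421/300) / (2·(1/6)) = 9/4 m/s
check:
stop time T_s = (9/4)/3 = 0.7500 s
robot in T_r: 2.2500·0.1200 = 0.2700 m
robot covers 2.2500·0.7500 − ½·3.0000·0.7500² = 0.8438 m while stopping
person approaches 1.6000·(0.1200+0.7500) = 1.3920 m
C+Z_d+Z_r = 0.1500+0.0500+0.0100 = 0.2100 m
sum ≈ 0.2700+0.8438+1.3920+0.2100 ≈ 2.7157 m = S ✓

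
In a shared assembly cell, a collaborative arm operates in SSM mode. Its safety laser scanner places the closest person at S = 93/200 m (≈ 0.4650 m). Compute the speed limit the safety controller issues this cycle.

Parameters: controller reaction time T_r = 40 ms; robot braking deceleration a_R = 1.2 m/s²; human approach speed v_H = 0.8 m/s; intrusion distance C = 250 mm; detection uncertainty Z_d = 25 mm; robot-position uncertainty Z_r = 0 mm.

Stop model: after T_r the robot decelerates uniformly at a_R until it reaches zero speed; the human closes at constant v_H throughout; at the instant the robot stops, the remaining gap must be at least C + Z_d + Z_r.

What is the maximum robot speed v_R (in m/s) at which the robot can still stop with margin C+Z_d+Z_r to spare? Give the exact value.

collect terms ⇒ (5/12)·v_R² + (53/75)·v_R + (-79/500) = 0
  disc = (53/75)² − 4·(5/12)·(-79/500) = 17161/22500 ; √disc = 131/150
  v_R = (−(53/75) + 131/150) / (2·(5/12)) = 1/5 m/s
check:
braking lasts T_s = (1/5)/(6/5) = 0.1667 s
robot covers v_R·T_r = 0.2000·0.0400 = 0.0080 m before braking
robot covers 0.2000·0.1667 − ½·1.2000·0.1667² = 0.0167 m while stopping
person approaches 0.8000·(0.0400+0.1667) = 0.1653 m
margins: 0.2500+0.0250+0.0000 = 0.2750 m
sum ≈ 0.0080+0.0167+0.1653+0.2750 ≈ 0.4650 m = S ✓

v_R_max = 1/5 m/s = 0.2000 m/s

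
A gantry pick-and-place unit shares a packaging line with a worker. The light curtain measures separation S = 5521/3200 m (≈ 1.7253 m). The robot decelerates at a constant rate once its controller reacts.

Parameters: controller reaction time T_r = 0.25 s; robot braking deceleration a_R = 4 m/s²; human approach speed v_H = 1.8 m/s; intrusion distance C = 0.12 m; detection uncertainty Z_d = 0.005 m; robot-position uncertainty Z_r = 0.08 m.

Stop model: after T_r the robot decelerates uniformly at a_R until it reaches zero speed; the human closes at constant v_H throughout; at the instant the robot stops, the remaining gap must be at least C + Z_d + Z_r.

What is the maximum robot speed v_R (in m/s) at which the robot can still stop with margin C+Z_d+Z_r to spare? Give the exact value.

v_R_max = 5/4 m/s = 1.2500 m/s

collect terms ⇒ (1/8)·v_R² + (7/10)·v_R + (-137/128) = 0
  disc = (7/10)² − 4·(1/8)·(-137/128) = 6561/6400 ; √disc = 81/80
  v_R = (−(7/10) + 81/80) / (2·(1/8)) = 5/4 m/s
check:
braking lasts T_s = (5/4)/4 = 0.3125 s
robot in T_r: 1.2500·0.2500 = 0.3125 m
robot under decel: 1.2500²/(2·4.0000) = 0.1953 m
person approaches 1.8000·(0.2500+0.3125) = 1.0125 m
residual clearance needed = 0.1200+0.0050+0.0800 = 0.2050 m
sum ≈ 0.3125+0.1953+1.0125+0.2050 ≈ 1.7253 m = S ✓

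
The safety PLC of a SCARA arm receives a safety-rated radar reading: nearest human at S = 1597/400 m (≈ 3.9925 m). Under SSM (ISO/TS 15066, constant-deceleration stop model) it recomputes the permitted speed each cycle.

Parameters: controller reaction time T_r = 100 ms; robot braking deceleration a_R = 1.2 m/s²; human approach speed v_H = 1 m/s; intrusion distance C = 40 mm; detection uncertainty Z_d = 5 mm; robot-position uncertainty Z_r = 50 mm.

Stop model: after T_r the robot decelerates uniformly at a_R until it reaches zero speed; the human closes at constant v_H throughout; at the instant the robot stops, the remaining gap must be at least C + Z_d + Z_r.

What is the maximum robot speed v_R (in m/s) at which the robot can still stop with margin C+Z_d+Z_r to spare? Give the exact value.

at the boundary: (5/12)·v² + (14/15)·v + (-1519/400) = 0
  disc = (14/15)² − 4·(5/12)·(-1519/400) = 25921/3600 ; √disc = 161/60
  v_R = (−(14/15) + 161/60) / (2·(5/12)) = 21/10 m/s
check:
stop time T_s = (21/10)/(6/5) = 1.7500 s
robot in T_r: 2.1000·0.1000 = 0.2100 m
robot under decel: 2.1000²/(2·1.2000) = 1.8375 m
human closes 1.0000·1.8500 = 1.8500 m
C+Z_d+Z_r = 0.0400+0.0050+0.0500 = 0.0950 m
sum ≈ 0.2100+1.8375+1.8500+0.0950 ≈ 3.9925 m = S ✓

v_R_max = 21/10 m/s = 2.1000 m/s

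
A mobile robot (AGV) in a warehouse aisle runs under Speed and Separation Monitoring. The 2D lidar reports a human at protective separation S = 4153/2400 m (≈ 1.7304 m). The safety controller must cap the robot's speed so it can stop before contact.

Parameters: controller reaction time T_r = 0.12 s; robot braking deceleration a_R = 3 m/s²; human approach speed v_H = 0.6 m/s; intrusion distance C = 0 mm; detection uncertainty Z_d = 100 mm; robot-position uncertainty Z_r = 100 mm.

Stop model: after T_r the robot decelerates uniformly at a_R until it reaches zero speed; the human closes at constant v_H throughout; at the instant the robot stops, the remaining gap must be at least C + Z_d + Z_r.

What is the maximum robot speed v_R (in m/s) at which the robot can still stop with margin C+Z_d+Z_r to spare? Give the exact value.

v_R_max = 43/20 m/s = 2.1500 m/s

quadratic (1/6)·v² + (8/25)·v + (-17501/12000) = 0
  disc = (8/25)² − 4·(1/6)·(-17501/12000) = 96721/90000 ; √disc = 311/300
  v_R = (−(8/25) + 311/300) / (2·(1/6)) = 43/20 m/s
check:
braking lasts T_s = (43/20)/3 = 0.7167 s
reaction-phase robot travel = 2.1500·0.1200 = 0.2580 m
braking distance = 2.1500²/(2·3.0000) = 0.7704 m
human closes 0.6000·0.8367 = 0.5020 m
margins: 0.0000+0.1000+0.1000 = 0.2000 m
sum ≈ 0.2580+0.7704+0.5020+0.2000 ≈ 1.7304 m = S ✓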